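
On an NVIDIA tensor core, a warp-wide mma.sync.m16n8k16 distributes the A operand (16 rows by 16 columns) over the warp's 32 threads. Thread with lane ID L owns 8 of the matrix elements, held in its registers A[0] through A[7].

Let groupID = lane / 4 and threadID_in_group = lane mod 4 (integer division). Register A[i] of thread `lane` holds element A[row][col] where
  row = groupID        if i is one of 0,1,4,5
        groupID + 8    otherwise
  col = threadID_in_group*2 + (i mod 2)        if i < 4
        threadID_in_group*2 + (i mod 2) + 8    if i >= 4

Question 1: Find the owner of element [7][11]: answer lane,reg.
r=7⇒gr=7,Rb=0  c=11⇒Cb=1,th=1,odd=1
L=7*4+1=29  i=1*4+0*2+1=5

29,5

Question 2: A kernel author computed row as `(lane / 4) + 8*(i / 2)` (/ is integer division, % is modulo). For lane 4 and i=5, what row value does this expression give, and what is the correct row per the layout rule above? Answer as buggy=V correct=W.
buggy=17 correct=1

`(lane / 4) + 8*(i / 2)`[4,5]⇒17
lane 4⇒4/4=1, 4 mod 4=0
i=5  r:1+0⇒1  c:2·0+1+8⇒9
row: 17 vs 1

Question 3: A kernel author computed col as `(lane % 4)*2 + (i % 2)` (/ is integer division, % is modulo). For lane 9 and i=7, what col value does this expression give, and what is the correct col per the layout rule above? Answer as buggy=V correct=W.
`(lane % 4)*2 + (i % 2)`[9,7]->3
lane 9->9/4=2, 9 mod 4=1
i=7  r:2+8->10  c:2·1+1+8->11
col: 3 vs 11

buggy=3 correct=11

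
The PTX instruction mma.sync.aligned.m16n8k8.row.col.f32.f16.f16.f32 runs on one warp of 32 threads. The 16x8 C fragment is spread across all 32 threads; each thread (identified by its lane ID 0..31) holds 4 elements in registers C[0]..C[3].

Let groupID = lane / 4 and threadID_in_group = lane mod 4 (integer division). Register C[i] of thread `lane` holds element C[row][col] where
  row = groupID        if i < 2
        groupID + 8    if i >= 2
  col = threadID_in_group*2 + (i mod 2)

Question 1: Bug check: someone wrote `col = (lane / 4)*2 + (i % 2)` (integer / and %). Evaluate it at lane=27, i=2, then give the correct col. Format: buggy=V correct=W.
buggy=12 correct=6

`(lane / 4)*2 + (i % 2)`[27,2]->12
27: gid=6,tid=3
[2] (6+8,3*2+0) = (14,6)
col: 12 vs 6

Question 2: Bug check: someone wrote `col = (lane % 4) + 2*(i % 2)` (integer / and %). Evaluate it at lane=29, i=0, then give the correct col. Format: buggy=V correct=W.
`(lane % 4) + 2*(i % 2)`[29,0]→1
lane 29: G=7 (29/4), T=1 (29%4)
i=0: r=7+0=7, c=1*2+0=2
col: 1 vs 2

buggy=1 correct=2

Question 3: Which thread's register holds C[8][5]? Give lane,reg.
2,3

r=8→G=0,rhi=1  c=5→T=2,p=1
L=0*4+2=2  i=1*2+1=3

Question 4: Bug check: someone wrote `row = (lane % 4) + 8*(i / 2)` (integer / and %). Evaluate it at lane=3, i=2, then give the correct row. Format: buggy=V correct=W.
buggy=11 correct=8

`(lane % 4) + 8*(i / 2)`[3,2]⇒11
lane 3: gr=0 (3/4), th=3 (3%4)
i=2: r=0+8=8, c=3*2+0=6
row: 11 vs 8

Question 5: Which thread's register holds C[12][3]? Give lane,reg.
17,3

r=12⇒gr=4,Rb=1  c=3⇒th=1,odd=1
L=4*4+1=17  i=1*2+1=3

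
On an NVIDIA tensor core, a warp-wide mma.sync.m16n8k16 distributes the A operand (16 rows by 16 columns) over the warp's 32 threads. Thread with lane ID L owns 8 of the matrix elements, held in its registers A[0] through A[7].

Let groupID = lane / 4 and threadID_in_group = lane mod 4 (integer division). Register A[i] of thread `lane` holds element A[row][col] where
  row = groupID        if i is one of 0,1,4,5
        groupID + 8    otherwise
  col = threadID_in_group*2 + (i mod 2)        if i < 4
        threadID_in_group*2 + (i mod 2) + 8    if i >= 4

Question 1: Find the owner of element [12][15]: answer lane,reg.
19,7

r=12⇒gr=4,Rb=1  c=15⇒Cb=1,th=3,odd=1
L=4*4+3=19  i=1*4+1*2+1=7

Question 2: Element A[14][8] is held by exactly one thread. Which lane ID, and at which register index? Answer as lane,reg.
24,6

r=14->g=6,rb=1  c=8->cb=1,t=0,b0=0
L=6*4+0=24  i=1*4+1*2+0=6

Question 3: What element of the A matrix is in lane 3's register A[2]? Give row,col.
8,6

L=3->gid=3>>2=0, tid=3&3=3
[2]->row 0+8=8  col 3·2+0+0=6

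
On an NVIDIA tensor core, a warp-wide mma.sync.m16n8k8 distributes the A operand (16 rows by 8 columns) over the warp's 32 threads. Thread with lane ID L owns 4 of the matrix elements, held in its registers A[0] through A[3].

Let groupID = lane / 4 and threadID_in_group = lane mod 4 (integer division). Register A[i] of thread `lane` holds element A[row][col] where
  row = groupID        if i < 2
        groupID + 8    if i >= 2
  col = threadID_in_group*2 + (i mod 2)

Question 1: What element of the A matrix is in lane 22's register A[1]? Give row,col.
5,5

L=22->gid=22>>2=5, tid=22&3=2
[1]->row 5+0=5  col 2·2+1=5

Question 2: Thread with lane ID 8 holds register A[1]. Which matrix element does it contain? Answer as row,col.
2,1

8: grp=2,tig=0
[1] (2+0,0*2+1) = (2,1)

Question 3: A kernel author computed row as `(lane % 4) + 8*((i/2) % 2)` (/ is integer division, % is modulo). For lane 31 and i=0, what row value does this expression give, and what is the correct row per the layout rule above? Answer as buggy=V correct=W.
`(lane % 4) + 8*((i/2) % 2)`[31,0]->3
L=31->gid=31>>2=7, tid=31&3=3
[0]->row 7+0=7  col 3·2+0=6
row: 3 vs 7

buggy=3 correct=7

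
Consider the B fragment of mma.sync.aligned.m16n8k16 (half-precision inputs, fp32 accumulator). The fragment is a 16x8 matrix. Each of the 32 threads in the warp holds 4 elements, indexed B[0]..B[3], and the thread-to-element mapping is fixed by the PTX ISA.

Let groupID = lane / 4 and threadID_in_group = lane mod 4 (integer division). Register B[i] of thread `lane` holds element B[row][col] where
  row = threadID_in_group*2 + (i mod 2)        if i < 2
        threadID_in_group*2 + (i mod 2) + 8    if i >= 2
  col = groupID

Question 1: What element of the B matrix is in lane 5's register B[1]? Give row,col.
L=5⇒gr=5>>2=1, th=5&3=1
[1]⇒row 1·2+1+0=3  col gr=1

3,1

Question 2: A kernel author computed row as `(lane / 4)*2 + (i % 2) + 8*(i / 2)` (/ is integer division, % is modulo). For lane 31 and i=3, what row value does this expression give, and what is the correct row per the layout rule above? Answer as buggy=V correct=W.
buggy=23 correct=15

`(lane / 4)*2 + (i % 2) + 8*(i / 2)`[31,3]->23
lane 31: gid=7 (31/4), tid=3 (31%4)
i=3: r=3*2+1+8=15, c=gid=7
row: 23 vs 15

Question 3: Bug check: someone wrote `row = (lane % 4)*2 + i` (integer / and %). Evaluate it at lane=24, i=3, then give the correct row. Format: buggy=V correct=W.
`(lane % 4)*2 + i`[24,3]=>3
24: grp=6,tig=0
[3] (0*2+1+8,6) = (9,6)
row: 3 vs 9

buggy=3 correct=9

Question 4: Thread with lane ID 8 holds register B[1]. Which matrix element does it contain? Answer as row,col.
1,2

lane 8->8/4=2, 8 mod 4=0
i=1  r:2·0+1+0->1  c:2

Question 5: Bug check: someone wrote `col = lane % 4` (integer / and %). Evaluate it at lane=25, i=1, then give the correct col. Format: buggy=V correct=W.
`lane % 4`[25,1]⇒1
lane 25: gr=6 (25/4), th=1 (25%4)
i=1: r=1*2+1+0=3, c=gr=6
col: 1 vs 6

buggy=1 correct=6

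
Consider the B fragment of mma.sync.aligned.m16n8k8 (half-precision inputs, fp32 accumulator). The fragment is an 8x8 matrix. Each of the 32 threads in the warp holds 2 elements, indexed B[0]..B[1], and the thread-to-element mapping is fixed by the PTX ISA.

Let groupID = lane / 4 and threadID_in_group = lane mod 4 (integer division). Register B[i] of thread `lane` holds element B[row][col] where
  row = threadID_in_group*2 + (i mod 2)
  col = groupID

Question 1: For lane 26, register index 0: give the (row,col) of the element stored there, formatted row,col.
L=26⇒gr=26>>2=6, th=26&3=2
[0]⇒row 2·2+0=4  col gr=6

4,6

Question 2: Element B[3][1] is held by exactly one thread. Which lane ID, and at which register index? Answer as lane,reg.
5,1

c:1=>grp=1  r:3=>tig=1,lo=1
L=1*4+1=5  i=1=1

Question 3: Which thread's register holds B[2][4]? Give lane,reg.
c:4=>grp=4  r:2=>tig=1,lo=0
L=4*4+1=17  i=0=0

17,0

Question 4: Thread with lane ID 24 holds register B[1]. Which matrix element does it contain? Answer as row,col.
lane 24: g=6 (24/4), t=0 (24%4)
i=1: r=0*2+1=1, c=g=6

1,6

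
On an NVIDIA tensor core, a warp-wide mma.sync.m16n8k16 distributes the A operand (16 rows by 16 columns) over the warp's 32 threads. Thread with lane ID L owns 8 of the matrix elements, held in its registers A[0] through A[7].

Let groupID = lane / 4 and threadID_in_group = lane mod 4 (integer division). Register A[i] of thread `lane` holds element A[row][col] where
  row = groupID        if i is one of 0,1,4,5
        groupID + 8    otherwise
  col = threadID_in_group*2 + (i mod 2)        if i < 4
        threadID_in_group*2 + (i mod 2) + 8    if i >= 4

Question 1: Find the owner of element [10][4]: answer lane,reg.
10,2

r: 10->gid=2,r8=1  c: 4->c8=0,tid=2,i&1=0
L=2*4+2=10  i=0*4+1*2+0=2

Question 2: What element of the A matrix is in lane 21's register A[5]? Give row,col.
21: gr=5,th=1
[5] (5+0,1*2+1+8) = (5,11)

5,11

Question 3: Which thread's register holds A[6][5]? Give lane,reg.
26,1

r:6=>grp=6,rB=0  c:5=>cB=0,tig=2,lo=1
L=6*4+2=26  i=0*4+0*2+1=1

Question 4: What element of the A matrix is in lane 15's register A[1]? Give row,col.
3,7

lane 15→15/4=3, 15 mod 4=3
i=1  r:3+0→3  c:2·3+1+0→7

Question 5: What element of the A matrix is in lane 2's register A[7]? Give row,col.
8,13

lane 2: grp=0 (2/4), tig=2 (2%4)
i=7: r=0+8=8, c=2*2+1+8=13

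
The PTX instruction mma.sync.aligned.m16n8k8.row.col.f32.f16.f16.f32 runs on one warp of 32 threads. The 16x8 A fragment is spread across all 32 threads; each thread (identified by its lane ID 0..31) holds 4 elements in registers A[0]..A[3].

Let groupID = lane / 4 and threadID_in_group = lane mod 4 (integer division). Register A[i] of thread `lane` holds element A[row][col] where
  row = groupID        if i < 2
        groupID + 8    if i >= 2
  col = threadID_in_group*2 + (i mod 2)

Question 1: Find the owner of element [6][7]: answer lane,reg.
r=6->g=6,rb=0  c=7->t=3,b0=1
L=6*4+3=27  i=0*2+1=1

27,1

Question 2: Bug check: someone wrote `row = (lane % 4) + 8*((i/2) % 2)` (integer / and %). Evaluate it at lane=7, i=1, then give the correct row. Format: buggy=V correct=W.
`(lane % 4) + 8*((i/2) % 2)`[7,1]->3
L=7->g=7>>2=1, t=7&3=3
[1]->row 1+0=1  col 3·2+1=7
row: 3 vs 1

buggy=3 correct=1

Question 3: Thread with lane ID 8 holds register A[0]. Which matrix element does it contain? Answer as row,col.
lane 8: G=2 (8/4), T=0 (8%4)
i=0: r=2+0=2, c=0*2+0=0

2,0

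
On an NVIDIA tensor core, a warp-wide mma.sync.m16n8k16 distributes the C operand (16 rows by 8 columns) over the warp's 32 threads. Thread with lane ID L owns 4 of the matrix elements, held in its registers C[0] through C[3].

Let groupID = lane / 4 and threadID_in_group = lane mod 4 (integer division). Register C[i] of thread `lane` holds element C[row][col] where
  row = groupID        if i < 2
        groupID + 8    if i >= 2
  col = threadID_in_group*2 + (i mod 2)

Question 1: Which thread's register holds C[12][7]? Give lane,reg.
19,3

r=12→G=4,rhi=1  c=7→T=3,p=1
L=4*4+3=19  i=1*2+1=3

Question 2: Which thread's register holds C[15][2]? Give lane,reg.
r=15→G=7,rhi=1  c=2→T=1,p=0
L=7*4+1=29  i=1*2+0=2

29,2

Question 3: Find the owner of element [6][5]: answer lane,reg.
r=6→G=6,rhi=0  c=5→T=2,p=1
L=6*4+2=26  i=0*2+1=1

26,1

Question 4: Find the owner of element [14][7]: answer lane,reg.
27,3

r=14⇒gr=6,Rb=1  c=7⇒th=3,odd=1
L=6*4+3=27  i=1*2+1=3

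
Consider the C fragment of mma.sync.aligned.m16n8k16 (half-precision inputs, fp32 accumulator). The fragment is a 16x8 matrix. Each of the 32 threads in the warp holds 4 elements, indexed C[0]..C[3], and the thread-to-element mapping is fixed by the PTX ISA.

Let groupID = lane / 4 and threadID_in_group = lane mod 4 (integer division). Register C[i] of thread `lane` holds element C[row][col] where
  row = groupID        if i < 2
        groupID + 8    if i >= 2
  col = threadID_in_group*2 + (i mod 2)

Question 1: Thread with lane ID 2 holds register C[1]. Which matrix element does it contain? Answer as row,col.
lane 2: g=0 (2/4), t=2 (2%4)
i=1: r=0+0=0, c=2*2+1=5

0,5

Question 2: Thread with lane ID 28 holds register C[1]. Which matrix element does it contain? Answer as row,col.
7,1

L=28⇒gr=28>>2=7, th=28&3=0
[1]⇒row 7+0=7  col 0·2+1=1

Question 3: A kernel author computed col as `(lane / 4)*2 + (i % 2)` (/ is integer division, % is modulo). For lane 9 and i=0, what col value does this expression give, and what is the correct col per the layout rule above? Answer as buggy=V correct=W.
buggy=4 correct=2

`(lane / 4)*2 + (i % 2)`[9,0]=>4
L=9=>grp=9>>2=2, tig=9&3=1
[0]=>row 2+0=2  col 1·2+0=2
col: 4 vs 2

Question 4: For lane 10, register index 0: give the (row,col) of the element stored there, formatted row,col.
L=10->g=10>>2=2, t=10&3=2
[0]->row 2+0=2  col 2·2+0=4

2,4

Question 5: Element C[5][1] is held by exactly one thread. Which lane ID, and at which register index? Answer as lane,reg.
20,1

r: 5->gid=5,r8=0  c: 1->tid=0,i&1=1
L=5*4+0=20  i=0*2+1=1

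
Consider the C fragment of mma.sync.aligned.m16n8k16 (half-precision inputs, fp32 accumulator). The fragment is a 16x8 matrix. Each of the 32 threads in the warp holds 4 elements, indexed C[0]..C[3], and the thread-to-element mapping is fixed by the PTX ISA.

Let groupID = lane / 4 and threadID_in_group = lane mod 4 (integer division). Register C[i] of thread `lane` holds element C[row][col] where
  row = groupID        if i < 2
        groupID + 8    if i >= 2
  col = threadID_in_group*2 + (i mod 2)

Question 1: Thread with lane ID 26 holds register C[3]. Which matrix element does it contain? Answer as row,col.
14,5

lane 26=>26/4=6, 26 mod 4=2
i=3  r:6+8=>14  c:2·2+1=>5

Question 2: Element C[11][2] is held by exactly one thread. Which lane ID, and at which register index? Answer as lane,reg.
13,2

r:11=>grp=3,rB=1  c:2=>tig=1,lo=0
L=3*4+1=13  i=1*2+0=2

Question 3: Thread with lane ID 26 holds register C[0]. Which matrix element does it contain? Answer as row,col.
L=26→G=26>>2=6, T=26&3=2
[0]→row 6+0=6  col 2·2+0=4

6,4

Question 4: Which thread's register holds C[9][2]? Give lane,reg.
r: 9->gid=1,r8=1  c: 2->tid=1,i&1=0
L=1*4+1=5  i=1*2+0=2

5,2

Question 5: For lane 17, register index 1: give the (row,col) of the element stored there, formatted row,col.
4,3

L=17->g=17>>2=4, t=17&3=1
[1]->row 4+0=4  col 1·2+1=3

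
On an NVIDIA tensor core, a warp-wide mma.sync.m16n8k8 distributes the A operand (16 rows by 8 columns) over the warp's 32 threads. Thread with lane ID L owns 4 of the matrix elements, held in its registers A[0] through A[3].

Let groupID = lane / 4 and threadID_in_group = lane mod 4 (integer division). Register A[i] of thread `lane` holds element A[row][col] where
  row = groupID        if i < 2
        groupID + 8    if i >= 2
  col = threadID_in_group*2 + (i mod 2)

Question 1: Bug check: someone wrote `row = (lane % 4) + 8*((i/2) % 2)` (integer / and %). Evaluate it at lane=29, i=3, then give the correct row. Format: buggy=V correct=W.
`(lane % 4) + 8*((i/2) % 2)`[29,3]=>9
lane 29: grp=7 (29/4), tig=1 (29%4)
i=3: r=7+8=15, c=1*2+1=3
row: 9 vs 15

buggy=9 correct=15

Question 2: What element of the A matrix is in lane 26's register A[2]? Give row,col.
14,4

lane 26: gr=6 (26/4), th=2 (26%4)
i=2: r=6+8=14, c=2*2+0=4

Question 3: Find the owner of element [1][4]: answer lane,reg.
6,0

r=1→G=1,rhi=0  c=4→T=2,p=0
L=1*4+2=6  i=0*2+0=0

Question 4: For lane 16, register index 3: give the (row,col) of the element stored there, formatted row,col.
lane 16: gr=4 (16/4), th=0 (16%4)
i=3: r=4+8=12, c=0*2+1=1

12,1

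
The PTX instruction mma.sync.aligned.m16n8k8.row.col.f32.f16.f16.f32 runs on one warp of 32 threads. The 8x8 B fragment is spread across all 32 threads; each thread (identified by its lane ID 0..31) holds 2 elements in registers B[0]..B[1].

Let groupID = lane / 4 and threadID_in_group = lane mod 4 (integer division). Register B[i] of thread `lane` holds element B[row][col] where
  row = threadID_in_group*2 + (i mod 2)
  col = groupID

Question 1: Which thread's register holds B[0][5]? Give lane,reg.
c: 5->gid=5  r: 0->tid=0,i&1=0
L=5*4+0=20  i=0=0

20,0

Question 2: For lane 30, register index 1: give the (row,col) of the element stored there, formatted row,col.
5,7

lane 30: gr=7 (30/4), th=2 (30%4)
i=1: r=2*2+1=5, c=gr=7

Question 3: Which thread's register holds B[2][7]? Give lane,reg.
29,0

c=7->g=7  r=2->t=1,b0=0
L=7*4+1=29  i=0=0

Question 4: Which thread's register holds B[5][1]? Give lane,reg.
6,1

c=1->g=1  r=5->t=2,b0=1
L=1*4+2=6  i=1=1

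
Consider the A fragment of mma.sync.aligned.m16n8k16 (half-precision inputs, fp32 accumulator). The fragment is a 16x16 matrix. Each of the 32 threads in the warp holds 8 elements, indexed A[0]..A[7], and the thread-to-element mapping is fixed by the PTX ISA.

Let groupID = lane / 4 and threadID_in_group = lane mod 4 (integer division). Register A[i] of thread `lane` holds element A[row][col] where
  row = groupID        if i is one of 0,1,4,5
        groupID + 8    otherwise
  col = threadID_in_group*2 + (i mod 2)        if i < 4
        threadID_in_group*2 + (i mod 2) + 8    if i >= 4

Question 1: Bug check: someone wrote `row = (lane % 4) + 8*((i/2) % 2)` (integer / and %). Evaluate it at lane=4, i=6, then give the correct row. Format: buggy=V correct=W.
buggy=8 correct=9

`(lane % 4) + 8*((i/2) % 2)`[4,6]=>8
L=4=>grp=4>>2=1, tig=4&3=0
[6]=>row 1+8=9  col 0·2+0+8=8
row: 8 vs 9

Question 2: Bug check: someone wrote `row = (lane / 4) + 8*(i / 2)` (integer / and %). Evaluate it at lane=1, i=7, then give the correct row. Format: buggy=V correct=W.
buggy=24 correct=8

`(lane / 4) + 8*(i / 2)`[1,7]⇒24
L=1⇒gr=1>>2=0, th=1&3=1
[7]⇒row 0+8=8  col 1·2+1+8=11
row: 24 vs 8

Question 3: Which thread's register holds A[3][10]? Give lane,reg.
r: 3->gid=3,r8=0  c: 10->c8=1,tid=1,i&1=0
L=3*4+1=13  i=1*4+0*2+0=4

13,4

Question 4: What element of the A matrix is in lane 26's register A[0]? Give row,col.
26: grp=6,tig=2
[0] (6+0,2*2+0+0) = (6,4)

6,4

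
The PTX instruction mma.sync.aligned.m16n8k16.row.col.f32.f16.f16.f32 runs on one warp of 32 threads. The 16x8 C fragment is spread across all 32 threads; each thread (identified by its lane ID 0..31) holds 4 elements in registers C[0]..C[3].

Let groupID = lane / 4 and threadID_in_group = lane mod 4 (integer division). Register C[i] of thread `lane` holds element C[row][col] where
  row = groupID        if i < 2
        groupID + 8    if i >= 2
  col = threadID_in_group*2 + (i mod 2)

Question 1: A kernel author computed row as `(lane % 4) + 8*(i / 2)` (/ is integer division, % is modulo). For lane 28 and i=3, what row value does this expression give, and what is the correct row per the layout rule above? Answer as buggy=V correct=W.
buggy=8 correct=15

`(lane % 4) + 8*(i / 2)`[28,3]=>8
lane 28=>28/4=7, 28 mod 4=0
i=3  r:7+8=>15  c:2·0+1=>1
row: 8 vs 15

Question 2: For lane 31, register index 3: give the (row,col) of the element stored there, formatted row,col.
15,7

lane 31->31/4=7, 31 mod 4=3
i=3  r:7+8->15  c:2·3+1->7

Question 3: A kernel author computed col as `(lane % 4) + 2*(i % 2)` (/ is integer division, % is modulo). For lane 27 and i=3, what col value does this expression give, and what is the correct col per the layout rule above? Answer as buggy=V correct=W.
buggy=5 correct=7

`(lane % 4) + 2*(i % 2)`[27,3]->5
L=27->g=27>>2=6, t=27&3=3
[3]->row 6+8=14  col 3·2+1=7
col: 5 vs 7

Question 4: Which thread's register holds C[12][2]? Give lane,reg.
17,2

r=12⇒gr=4,Rb=1  c=2⇒th=1,odd=0
L=4*4+1=17  i=1*2+0=2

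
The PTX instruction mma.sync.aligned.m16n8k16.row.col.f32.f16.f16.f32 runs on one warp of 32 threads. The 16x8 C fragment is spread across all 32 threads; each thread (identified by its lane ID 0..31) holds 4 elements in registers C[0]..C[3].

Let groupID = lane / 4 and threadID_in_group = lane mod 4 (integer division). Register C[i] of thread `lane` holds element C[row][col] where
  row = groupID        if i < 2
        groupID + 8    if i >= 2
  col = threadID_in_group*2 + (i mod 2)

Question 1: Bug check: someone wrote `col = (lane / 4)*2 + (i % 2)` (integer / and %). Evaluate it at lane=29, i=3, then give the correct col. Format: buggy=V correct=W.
buggy=15 correct=3

`(lane / 4)*2 + (i % 2)`[29,3]=>15
lane 29=>29/4=7, 29 mod 4=1
i=3  r:7+8=>15  c:2·1+1=>3
col: 15 vs 3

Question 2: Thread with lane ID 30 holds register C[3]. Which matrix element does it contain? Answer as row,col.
lane 30→30/4=7, 30 mod 4=2
i=3  r:7+8→15  c:2·2+1→5

15,5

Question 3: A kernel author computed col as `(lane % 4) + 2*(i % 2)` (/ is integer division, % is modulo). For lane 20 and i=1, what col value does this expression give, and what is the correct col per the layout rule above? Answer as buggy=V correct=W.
`(lane % 4) + 2*(i % 2)`[20,1]⇒2
L=20⇒gr=20>>2=5, th=20&3=0
[1]⇒row 5+0=5  col 0·2+1=1
col: 2 vs 1

buggy=2 correct=1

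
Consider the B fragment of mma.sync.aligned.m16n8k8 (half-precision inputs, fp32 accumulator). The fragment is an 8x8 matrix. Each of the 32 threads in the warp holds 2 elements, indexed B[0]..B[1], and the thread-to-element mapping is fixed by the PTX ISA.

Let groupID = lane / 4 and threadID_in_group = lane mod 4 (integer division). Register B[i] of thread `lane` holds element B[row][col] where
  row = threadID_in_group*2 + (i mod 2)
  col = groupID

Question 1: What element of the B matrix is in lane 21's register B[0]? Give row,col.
21: gid=5,tid=1
[0] (1*2+0,5) = (2,5)

2,5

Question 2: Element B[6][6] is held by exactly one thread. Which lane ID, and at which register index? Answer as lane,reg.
c=6->g=6  r=6->t=3,b0=0
L=6*4+3=27  i=0=0

27,0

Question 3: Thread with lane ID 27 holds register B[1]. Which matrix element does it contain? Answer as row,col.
7,6

L=27⇒gr=27>>2=6, th=27&3=3
[1]⇒row 3·2+1=7  col gr=6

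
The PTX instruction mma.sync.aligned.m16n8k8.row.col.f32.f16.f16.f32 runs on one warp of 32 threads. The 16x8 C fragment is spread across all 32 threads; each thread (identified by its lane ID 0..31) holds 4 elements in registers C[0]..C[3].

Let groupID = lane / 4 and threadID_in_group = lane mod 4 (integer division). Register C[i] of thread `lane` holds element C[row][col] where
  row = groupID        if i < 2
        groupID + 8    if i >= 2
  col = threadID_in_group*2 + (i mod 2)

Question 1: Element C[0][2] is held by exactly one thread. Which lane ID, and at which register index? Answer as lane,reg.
r=0->g=0,rb=0  c=2->t=1,b0=0
L=0*4+1=1  i=0*2+0=0

1,0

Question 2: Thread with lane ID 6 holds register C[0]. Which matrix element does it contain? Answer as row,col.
1,4

lane 6→6/4=1, 6 mod 4=2
i=0  r:1+0→1  c:2·2+0→4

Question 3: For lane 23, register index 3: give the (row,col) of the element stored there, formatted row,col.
13,7

L=23->g=23>>2=5, t=23&3=3
[3]->row 5+8=13  col 3·2+1=7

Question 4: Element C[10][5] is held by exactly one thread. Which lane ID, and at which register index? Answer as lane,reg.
r=10→G=2,rhi=1  c=5→T=2,p=1
L=2*4+2=10  i=1*2+1=3

10,3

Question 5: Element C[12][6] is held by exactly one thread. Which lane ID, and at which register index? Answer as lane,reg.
r:12=>grp=4,rB=1  c:6=>tig=3,lo=0
L=4*4+3=19  i=1*2+0=2

19,2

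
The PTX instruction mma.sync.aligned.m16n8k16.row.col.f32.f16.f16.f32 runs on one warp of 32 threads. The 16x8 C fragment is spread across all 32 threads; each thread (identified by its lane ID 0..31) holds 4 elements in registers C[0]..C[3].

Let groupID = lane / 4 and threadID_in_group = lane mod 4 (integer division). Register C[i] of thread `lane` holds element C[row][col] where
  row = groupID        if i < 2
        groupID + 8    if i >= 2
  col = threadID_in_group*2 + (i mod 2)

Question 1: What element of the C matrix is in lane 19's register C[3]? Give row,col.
12,7

L=19⇒gr=19>>2=4, th=19&3=3
[3]⇒row 4+8=12  col 3·2+1=7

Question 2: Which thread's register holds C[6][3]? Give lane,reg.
r=6→G=6,rhi=0  c=3→T=1,p=1
L=6*4+1=25  i=0*2+1=1

25,1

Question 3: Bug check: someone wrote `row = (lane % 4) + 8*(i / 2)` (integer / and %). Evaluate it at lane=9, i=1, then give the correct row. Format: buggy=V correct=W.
buggy=1 correct=2

`(lane % 4) + 8*(i / 2)`[9,1]->1
9: gid=2,tid=1
[1] (2+0,1*2+1) = (2,3)
row: 1 vs 2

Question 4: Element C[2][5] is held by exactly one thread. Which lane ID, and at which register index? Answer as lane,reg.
r: 2->gid=2,r8=0  c: 5->tid=2,i&1=1
L=2*4+2=10  i=0*2+1=1

10,1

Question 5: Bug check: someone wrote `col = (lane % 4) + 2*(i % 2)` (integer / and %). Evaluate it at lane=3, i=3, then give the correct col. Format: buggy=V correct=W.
`(lane % 4) + 2*(i % 2)`[3,3]=>5
lane 3: grp=0 (3/4), tig=3 (3%4)
i=3: r=0+8=8, c=3*2+1=7
col: 5 vs 7

buggy=5 correct=7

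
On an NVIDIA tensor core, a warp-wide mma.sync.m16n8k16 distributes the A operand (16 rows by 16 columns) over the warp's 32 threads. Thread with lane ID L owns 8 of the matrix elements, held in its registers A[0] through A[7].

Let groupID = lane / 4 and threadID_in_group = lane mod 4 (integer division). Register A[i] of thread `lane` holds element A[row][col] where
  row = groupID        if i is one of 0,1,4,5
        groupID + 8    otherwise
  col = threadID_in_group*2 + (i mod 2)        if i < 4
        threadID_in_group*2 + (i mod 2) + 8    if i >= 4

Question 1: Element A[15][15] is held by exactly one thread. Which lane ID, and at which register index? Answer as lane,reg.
31,7

r=15->g=7,rb=1  c=15->cb=1,t=3,b0=1
L=7*4+3=31  i=1*4+1*2+1=7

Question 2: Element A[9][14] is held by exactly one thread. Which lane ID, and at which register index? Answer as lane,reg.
7,6

r=9⇒gr=1,Rb=1  c=14⇒Cb=1,th=3,odd=0
L=1*4+3=7  i=1*4+1*2+0=6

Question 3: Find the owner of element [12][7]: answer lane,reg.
19,3

r: 12->gid=4,r8=1  c: 7->c8=0,tid=3,i&1=1
L=4*4+3=19  i=0*4+1*2+1=3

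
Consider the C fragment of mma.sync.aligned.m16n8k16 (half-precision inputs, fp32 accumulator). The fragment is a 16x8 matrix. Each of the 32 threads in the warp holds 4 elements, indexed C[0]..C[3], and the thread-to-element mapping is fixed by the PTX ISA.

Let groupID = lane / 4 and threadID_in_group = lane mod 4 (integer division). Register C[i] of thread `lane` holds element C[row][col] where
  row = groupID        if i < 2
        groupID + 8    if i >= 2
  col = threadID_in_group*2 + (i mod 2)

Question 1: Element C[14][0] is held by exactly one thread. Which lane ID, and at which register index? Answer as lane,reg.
r=14->g=6,rb=1  c=0->t=0,b0=0
L=6*4+0=24  i=1*2+0=2

24,2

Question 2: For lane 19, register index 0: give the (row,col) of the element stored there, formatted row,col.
L=19->gid=19>>2=4, tid=19&3=3
[0]->row 4+0=4  col 3·2+0=6

4,6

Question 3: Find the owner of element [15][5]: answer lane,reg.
r:15=>grp=7,rB=1  c:5=>tig=2,lo=1
L=7*4+2=30  i=1*2+1=3

30,3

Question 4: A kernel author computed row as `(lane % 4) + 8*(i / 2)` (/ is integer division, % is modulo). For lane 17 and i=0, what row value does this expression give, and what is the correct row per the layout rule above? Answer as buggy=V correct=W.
`(lane % 4) + 8*(i / 2)`[17,0]->1
lane 17->17/4=4, 17 mod 4=1
i=0  r:4+0->4  c:2·1+0->2
row: 1 vs 4

buggy=1 correct=4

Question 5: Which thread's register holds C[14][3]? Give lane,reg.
r: 14->gid=6,r8=1  c: 3->tid=1,i&1=1
L=6*4+1=25  i=1*2+1=3

25,3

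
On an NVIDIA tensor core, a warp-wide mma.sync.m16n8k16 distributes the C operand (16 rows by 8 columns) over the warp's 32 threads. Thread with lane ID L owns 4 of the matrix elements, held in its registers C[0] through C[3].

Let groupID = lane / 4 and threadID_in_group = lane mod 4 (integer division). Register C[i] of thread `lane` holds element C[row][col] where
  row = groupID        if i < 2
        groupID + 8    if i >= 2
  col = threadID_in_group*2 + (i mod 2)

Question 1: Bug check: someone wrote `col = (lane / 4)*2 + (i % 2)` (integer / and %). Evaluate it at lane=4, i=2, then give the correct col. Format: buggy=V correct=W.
buggy=2 correct=0

`(lane / 4)*2 + (i % 2)`[4,2]→2
lane 4: G=1 (4/4), T=0 (4%4)
i=2: r=1+8=9, c=0*2+0=0
col: 2 vs 0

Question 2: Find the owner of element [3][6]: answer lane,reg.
r=3->g=3,rb=0  c=6->t=3,b0=0
L=3*4+3=15  i=0*2+0=0

15,0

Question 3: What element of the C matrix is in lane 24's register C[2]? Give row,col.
24: g=6,t=0
[2] (6+8,0*2+0) = (14,0)

14,0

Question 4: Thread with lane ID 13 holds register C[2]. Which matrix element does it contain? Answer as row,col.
11,2

L=13→G=13>>2=3, T=13&3=1
[2]→row 3+8=11  col 1·2+0=2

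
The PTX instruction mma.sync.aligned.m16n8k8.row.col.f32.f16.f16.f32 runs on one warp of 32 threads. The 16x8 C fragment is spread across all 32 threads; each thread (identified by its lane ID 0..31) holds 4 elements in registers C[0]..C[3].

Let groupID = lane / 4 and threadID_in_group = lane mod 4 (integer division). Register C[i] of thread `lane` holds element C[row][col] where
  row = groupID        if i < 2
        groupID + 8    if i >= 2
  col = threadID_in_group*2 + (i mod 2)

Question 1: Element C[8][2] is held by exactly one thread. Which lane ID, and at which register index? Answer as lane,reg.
1,2

r: 8->gid=0,r8=1  c: 2->tid=1,i&1=0
L=0*4+1=1  i=1*2+0=2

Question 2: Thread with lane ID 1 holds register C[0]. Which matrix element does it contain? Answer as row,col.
0,2

lane 1: G=0 (1/4), T=1 (1%4)
i=0: r=0+0=0, c=1*2+0=2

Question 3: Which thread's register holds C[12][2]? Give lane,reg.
17,2

r:12=>grp=4,rB=1  c:2=>tig=1,lo=0
L=4*4+1=17  i=1*2+0=2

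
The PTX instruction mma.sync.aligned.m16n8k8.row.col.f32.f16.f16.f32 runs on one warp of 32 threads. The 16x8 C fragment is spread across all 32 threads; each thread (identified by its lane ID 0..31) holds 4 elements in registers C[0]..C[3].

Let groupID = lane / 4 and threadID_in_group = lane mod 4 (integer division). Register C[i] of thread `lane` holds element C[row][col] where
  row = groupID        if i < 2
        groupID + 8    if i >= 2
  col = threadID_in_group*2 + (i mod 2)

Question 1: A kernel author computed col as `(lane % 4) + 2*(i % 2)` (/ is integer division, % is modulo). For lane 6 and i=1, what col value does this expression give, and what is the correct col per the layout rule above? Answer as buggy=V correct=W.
`(lane % 4) + 2*(i % 2)`[6,1]=>4
lane 6=>6/4=1, 6 mod 4=2
i=1  r:1+0=>1  c:2·2+1=>5
col: 4 vs 5

buggy=4 correct=5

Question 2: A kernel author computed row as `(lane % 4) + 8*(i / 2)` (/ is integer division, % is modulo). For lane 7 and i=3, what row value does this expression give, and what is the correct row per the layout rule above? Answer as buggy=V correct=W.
buggy=11 correct=9

`(lane % 4) + 8*(i / 2)`[7,3]->11
lane 7: g=1 (7/4), t=3 (7%4)
i=3: r=1+8=9, c=3*2+1=7
row: 11 vs 9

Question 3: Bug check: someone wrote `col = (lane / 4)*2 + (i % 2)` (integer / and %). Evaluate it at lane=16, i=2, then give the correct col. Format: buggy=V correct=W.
`(lane / 4)*2 + (i % 2)`[16,2]→8
L=16→G=16>>2=4, T=16&3=0
[2]→row 4+8=12  col 0·2+0=0
col: 8 vs 0

buggy=8 correct=0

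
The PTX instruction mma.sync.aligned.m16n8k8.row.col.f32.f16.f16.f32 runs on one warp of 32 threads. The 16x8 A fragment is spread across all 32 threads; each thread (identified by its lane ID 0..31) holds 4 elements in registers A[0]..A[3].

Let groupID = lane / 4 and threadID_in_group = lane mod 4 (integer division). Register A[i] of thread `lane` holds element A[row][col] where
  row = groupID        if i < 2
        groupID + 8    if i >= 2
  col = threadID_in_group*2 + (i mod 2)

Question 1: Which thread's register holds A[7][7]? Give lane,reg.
31,1

r:7=>grp=7,rB=0  c:7=>tig=3,lo=1
L=7*4+3=31  i=0*2+1=1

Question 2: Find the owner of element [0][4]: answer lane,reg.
2,0

r=0->g=0,rb=0  c=4->t=2,b0=0
L=0*4+2=2  i=0*2+0=0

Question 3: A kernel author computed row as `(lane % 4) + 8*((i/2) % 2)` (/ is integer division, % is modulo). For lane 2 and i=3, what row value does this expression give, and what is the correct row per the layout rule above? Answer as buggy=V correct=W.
buggy=10 correct=8

`(lane % 4) + 8*((i/2) % 2)`[2,3]->10
lane 2->2/4=0, 2 mod 4=2
i=3  r:0+8->8  c:2·2+1->5
row: 10 vs 8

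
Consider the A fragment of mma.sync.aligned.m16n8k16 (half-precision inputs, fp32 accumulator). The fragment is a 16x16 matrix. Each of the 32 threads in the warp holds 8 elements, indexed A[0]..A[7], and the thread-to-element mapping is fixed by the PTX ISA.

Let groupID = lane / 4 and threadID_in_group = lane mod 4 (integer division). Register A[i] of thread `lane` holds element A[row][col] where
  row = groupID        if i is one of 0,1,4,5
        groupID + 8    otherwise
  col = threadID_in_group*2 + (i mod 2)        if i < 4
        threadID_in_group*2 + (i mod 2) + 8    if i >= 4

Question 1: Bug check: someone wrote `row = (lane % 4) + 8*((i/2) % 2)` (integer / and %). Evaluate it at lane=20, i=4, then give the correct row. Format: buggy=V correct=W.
`(lane % 4) + 8*((i/2) % 2)`[20,4]->0
lane 20->20/4=5, 20 mod 4=0
i=4  r:5+0->5  c:2·0+0+8->8
row: 0 vs 5

buggy=0 correct=5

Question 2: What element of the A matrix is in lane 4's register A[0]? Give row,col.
1,0

4: gid=1,tid=0
[0] (1+0,0*2+0+0) = (1,0)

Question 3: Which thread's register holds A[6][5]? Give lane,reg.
r: 6->gid=6,r8=0  c: 5->c8=0,tid=2,i&1=1
L=6*4+2=26  i=0*4+0*2+1=1

26,1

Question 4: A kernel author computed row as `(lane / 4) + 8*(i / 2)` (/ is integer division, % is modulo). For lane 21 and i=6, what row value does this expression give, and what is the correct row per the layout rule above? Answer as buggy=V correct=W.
`(lane / 4) + 8*(i / 2)`[21,6]->29
21: gid=5,tid=1
[6] (5+8,1*2+0+8) = (13,10)
row: 29 vs 13

buggy=29 correct=13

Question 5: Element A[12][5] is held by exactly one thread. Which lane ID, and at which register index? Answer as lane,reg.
r=12⇒gr=4,Rb=1  c=5⇒Cb=0,th=2,odd=1
L=4*4+2=18  i=0*4+1*2+1=3

18,3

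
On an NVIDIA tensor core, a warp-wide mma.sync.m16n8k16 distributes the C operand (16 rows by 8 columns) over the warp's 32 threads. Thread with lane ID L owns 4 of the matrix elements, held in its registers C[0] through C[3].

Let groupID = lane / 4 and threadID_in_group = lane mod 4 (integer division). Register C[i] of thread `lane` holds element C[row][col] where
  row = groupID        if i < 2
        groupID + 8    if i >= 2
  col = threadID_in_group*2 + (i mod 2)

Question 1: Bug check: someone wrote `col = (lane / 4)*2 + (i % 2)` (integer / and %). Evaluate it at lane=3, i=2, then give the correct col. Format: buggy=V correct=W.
`(lane / 4)*2 + (i % 2)`[3,2]⇒0
lane 3⇒3/4=0, 3 mod 4=3
i=2  r:0+8⇒8  c:2·3+0⇒6
col: 0 vs 6

buggy=0 correct=6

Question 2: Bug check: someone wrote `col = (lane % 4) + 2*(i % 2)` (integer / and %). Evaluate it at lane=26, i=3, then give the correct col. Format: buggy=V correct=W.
`(lane % 4) + 2*(i % 2)`[26,3]=>4
lane 26: grp=6 (26/4), tig=2 (26%4)
i=3: r=6+8=14, c=2*2+1=5
col: 4 vs 5

buggy=4 correct=5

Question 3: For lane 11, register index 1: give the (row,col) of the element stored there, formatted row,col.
2,7

lane 11: gid=2 (11/4), tid=3 (11%4)
i=1: r=2+0=2, c=3*2+1=7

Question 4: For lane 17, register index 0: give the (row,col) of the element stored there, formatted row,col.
L=17⇒gr=17>>2=4, th=17&3=1
[0]⇒row 4+0=4  col 1·2+0=2

4,2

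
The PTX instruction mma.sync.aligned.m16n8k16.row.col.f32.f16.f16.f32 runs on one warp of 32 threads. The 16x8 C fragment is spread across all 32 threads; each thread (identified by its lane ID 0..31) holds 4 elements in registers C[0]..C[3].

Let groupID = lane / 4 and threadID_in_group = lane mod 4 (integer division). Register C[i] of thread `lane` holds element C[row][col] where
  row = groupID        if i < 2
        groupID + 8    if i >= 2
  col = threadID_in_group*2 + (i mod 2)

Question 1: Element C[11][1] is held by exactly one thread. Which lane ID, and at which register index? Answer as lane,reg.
12,3

r=11→G=3,rhi=1  c=1→T=0,p=1
L=3*4+0=12  i=1*2+1=3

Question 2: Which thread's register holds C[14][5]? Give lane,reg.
r=14→G=6,rhi=1  c=5→T=2,p=1
L=6*4+2=26  i=1*2+1=3

26,3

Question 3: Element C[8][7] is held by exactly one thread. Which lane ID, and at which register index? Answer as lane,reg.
r=8->g=0,rb=1  c=7->t=3,b0=1
L=0*4+3=3  i=1*2+1=3

3,3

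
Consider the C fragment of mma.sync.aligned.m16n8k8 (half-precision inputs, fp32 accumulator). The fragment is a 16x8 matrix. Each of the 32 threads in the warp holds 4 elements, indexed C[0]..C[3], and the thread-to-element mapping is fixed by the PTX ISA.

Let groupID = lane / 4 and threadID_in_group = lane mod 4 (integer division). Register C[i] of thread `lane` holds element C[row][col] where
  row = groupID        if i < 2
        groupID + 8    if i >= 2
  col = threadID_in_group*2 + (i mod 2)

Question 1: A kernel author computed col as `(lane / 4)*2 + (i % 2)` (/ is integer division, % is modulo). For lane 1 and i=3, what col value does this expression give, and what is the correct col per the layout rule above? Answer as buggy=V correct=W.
buggy=1 correct=3

`(lane / 4)*2 + (i % 2)`[1,3]→1
1: G=0,T=1
[3] (0+8,1*2+1) = (8,3)
col: 1 vs 3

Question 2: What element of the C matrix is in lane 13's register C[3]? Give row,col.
13: gr=3,th=1
[3] (3+8,1*2+1) = (11,3)

11,3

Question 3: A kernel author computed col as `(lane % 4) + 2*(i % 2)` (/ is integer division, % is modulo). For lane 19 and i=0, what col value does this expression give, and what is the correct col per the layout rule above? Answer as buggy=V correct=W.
`(lane % 4) + 2*(i % 2)`[19,0]⇒3
19: gr=4,th=3
[0] (4+0,3*2+0) = (4,6)
col: 3 vs 6

buggy=3 correct=6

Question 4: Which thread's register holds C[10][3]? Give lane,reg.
9,3

r=10⇒gr=2,Rb=1  c=3⇒th=1,odd=1
L=2*4+1=9  i=1*2+1=3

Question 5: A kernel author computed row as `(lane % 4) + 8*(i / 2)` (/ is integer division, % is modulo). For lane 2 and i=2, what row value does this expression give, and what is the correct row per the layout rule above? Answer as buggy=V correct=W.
buggy=10 correct=8

`(lane % 4) + 8*(i / 2)`[2,2]→10
lane 2: G=0 (2/4), T=2 (2%4)
i=2: r=0+8=8, c=2*2+0=4
row: 10 vs 8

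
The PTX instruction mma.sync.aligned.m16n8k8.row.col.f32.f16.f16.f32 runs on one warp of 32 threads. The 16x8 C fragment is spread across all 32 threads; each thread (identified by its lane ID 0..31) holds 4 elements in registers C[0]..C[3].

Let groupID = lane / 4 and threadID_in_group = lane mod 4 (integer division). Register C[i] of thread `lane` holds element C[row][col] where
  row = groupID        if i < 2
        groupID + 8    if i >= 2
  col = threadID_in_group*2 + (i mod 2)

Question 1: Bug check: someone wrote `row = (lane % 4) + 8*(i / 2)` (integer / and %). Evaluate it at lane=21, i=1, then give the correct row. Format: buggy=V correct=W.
buggy=1 correct=5

`(lane % 4) + 8*(i / 2)`[21,1]⇒1
L=21⇒gr=21>>2=5, th=21&3=1
[1]⇒row 5+0=5  col 1·2+1=3
row: 1 vs 5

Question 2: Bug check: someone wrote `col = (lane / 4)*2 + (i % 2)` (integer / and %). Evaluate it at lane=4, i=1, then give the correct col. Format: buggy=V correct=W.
`(lane / 4)*2 + (i % 2)`[4,1]->3
4: gid=1,tid=0
[1] (1+0,0*2+1) = (1,1)
col: 3 vs 1

buggy=3 correct=1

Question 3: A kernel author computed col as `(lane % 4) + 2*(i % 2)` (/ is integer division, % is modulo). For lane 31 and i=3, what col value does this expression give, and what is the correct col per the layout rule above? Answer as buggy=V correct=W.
buggy=5 correct=7

`(lane % 4) + 2*(i % 2)`[31,3]→5
31: G=7,T=3
[3] (7+8,3*2+1) = (15,7)
col: 5 vs 7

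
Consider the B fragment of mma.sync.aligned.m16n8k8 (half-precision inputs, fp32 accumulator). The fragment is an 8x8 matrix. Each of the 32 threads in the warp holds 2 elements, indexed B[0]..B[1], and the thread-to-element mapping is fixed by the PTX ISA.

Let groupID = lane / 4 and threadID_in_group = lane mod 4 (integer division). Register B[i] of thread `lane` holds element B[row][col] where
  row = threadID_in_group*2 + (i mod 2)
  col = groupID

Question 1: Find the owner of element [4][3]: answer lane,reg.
14,0

c:3=>grp=3  r:4=>tig=2,lo=0
L=3*4+2=14  i=0=0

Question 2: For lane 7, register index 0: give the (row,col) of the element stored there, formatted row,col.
lane 7=>7/4=1, 7 mod 4=3
i=0  r:2·3+0=>6  c:1

6,1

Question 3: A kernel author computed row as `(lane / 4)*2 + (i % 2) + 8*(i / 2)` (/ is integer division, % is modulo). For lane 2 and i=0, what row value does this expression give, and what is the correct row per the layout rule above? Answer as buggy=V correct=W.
buggy=0 correct=4

`(lane / 4)*2 + (i % 2) + 8*(i / 2)`[2,0]=>0
lane 2: grp=0 (2/4), tig=2 (2%4)
i=0: r=2*2+0=4, c=grp=0
row: 0 vs 4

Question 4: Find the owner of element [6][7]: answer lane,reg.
31,0

c=7→G=7  r=6→T=3,p=0
L=7*4+3=31  i=0=0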